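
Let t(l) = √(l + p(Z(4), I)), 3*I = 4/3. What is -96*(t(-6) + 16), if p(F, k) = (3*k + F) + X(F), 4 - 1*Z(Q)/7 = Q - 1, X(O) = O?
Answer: -1536 - 64*√21 ≈ -1829.3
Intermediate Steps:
I = 4/9 (I = (4/3)/3 = (4*(⅓))/3 = (⅓)*(4/3) = 4/9 ≈ 0.44444)
Z(Q) = 35 - 7*Q (Z(Q) = 28 - 7*(Q - 1) = 28 - 7*(-1 + Q) = 28 + (7 - 7*Q) = 35 - 7*Q)
p(F, k) = 2*F + 3*k (p(F, k) = (3*k + F) + F = (F + 3*k) + F = 2*F + 3*k)
t(l) = √(46/3 + l) (t(l) = √(l + (2*(35 - 7*4) + 3*(4/9))) = √(l + (2*(35 - 28) + 4/3)) = √(l + (2*7 + 4/3)) = √(l + (14 + 4/3)) = √(l + 46/3) = √(46/3 + l))
-96*(t(-6) + 16) = -96*(√(138 + 9*(-6))/3 + 16) = -96*(√(138 - 54)/3 + 16) = -96*(√84/3 + 16) = -96*((2*√21)/3 + 16) = -96*(2*√21/3 + 16) = -96*(16 + 2*√21/3) = -1536 - 64*√21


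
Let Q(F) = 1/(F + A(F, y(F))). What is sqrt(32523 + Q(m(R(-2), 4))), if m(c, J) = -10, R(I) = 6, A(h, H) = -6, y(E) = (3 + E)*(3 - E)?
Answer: sqrt(520367)/4 ≈ 180.34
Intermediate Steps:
Q(F) = 1/(-6 + F) (Q(F) = 1/(F - 6) = 1/(-6 + F))
sqrt(32523 + Q(m(R(-2), 4))) = sqrt(32523 + 1/(-6 - 10)) = sqrt(32523 + 1/(-16)) = sqrt(32523 - 1/16) = sqrt(520367/16) = sqrt(520367)/4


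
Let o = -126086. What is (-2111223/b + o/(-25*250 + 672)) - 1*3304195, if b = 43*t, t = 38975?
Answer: -15444219234852047/4674154825 ≈ -3.3042e+6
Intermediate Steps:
b = 1675925 (b = 43*38975 = 1675925)
(-2111223/b + o/(-25*250 + 672)) - 1*3304195 = (-2111223/1675925 - 126086/(-25*250 + 672)) - 1*3304195 = (-2111223*1/1675925 - 126086/(-6250 + 672)) - 3304195 = (-2111223/1675925 - 126086/(-5578)) - 3304195 = (-2111223/1675925 - 126086*(-1/5578)) - 3304195 = (-2111223/1675925 + 63043/2789) - 3304195 = 99767138828/4674154825 - 3304195 = -15444219234852047/4674154825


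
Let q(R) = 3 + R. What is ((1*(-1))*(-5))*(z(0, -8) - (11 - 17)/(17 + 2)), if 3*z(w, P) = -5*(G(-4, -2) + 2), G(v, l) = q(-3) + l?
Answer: 30/19 ≈ 1.5789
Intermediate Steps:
G(v, l) = l (G(v, l) = (3 - 3) + l = 0 + l = l)
z(w, P) = 0 (z(w, P) = (-5*(-2 + 2))/3 = (-5*0)/3 = (⅓)*0 = 0)
((1*(-1))*(-5))*(z(0, -8) - (11 - 17)/(17 + 2)) = ((1*(-1))*(-5))*(0 - (11 - 17)/(17 + 2)) = (-1*(-5))*(0 - (-6)/19) = 5*(0 - (-6)/19) = 5*(0 - 1*(-6/19)) = 5*(0 + 6/19) = 5*(6/19) = 30/19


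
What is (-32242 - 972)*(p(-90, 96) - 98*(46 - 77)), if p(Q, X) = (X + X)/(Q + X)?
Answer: -101966980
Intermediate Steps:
p(Q, X) = 2*X/(Q + X) (p(Q, X) = (2*X)/(Q + X) = 2*X/(Q + X))
(-32242 - 972)*(p(-90, 96) - 98*(46 - 77)) = (-32242 - 972)*(2*96/(-90 + 96) - 98*(46 - 77)) = -33214*(2*96/6 - 98*(-31)) = -33214*(2*96*(1/6) + 3038) = -33214*(32 + 3038) = -33214*3070 = -101966980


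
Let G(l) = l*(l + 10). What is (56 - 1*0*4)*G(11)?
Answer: 12936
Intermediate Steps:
G(l) = l*(10 + l)
(56 - 1*0*4)*G(11) = (56 - 1*0*4)*(11*(10 + 11)) = (56 + 0*4)*(11*21) = (56 + 0)*231 = 56*231 = 12936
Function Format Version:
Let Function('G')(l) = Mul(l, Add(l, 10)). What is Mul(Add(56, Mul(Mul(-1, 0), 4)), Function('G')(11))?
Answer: 12936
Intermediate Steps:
Function('G')(l) = Mul(l, Add(10, l))
Mul(Add(56, Mul(Mul(-1, 0), 4)), Function('G')(11)) = Mul(Add(56, Mul(Mul(-1, 0), 4)), Mul(11, Add(10, 11))) = Mul(Add(56, Mul(0, 4)), Mul(11, 21)) = Mul(Add(56, 0), 231) = Mul(56, 231) = 12936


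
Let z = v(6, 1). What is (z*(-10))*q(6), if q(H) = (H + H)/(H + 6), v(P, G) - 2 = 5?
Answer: -70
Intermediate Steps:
v(P, G) = 7 (v(P, G) = 2 + 5 = 7)
z = 7
q(H) = 2*H/(6 + H) (q(H) = (2*H)/(6 + H) = 2*H/(6 + H))
(z*(-10))*q(6) = (7*(-10))*(2*6/(6 + 6)) = -140*6/12 = -70*1 = -70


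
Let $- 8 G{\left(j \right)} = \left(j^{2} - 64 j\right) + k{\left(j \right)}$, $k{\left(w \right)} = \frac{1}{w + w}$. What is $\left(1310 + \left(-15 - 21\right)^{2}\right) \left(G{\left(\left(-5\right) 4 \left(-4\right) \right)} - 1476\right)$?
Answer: $- \frac{2728587543}{640} \approx -4.2634 \cdot 10^{6}$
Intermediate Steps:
$k{\left(w \right)} = \frac{1}{2 w}$
$G{\left(j \right)} = 8 j - \frac{j^{2}}{8} - \frac{1}{16 j}$ ($G{\left(j \right)} = - \frac{\left(j^{2} - 64 j\right) + \frac{1}{2 j}}{8} = - \frac{j^{2} + \frac{1}{2 j} - 64 j}{8} = 8 j - \frac{j^{2}}{8} - \frac{1}{16 j}$)
$\left(1310 + \left(-15 - 21\right)^{2}\right) \left(G{\left(\left(-5\right) 4 \left(-4\right) \right)} - 1476\right) = \left(1310 + \left(-15 - 21\right)^{2}\right) \left(\frac{-1 + 2 \left(\left(-5\right) 4 \left(-4\right)\right)^{2} \left(64 - \left(-5\right) 4 \left(-4\right)\right)}{16 \left(-5\right) 4 \left(-4\right)} - 1476\right) = \left(1310 + \left(-36\right)^{2}\right) \left(\frac{-1 + 2 \left(\left(-20\right) \left(-4\right)\right)^{2} \left(64 - \left(-20\right) \left(-4\right)\right)}{16 \left(\left(-20\right) \left(-4\right)\right)} - 1476\right) = \left(1310 + 1296\right) \left(\frac{-1 + 2 \cdot 80^{2} \left(64 - 80\right)}{16 \cdot 80} - 1476\right) = 2606 \left(\frac{1}{16} \cdot \frac{1}{80} \left(-1 + 2 \cdot 6400 \left(64 - 80\right)\right) - 1476\right) = 2606 \left(\frac{1}{16} \cdot \frac{1}{80} \left(-1 + 2 \cdot 6400 \left(-16\right)\right) - 1476\right) = 2606 \left(\frac{1}{16} \cdot \frac{1}{80} \left(-1 - 204800\right) - 1476\right) = 2606 \left(\frac{1}{16} \cdot \frac{1}{80} \left(-204801\right) - 1476\right) = 2606 \left(- \frac{204801}{1280} - 1476\right) = 2606 \left(- \frac{2094081}{1280}\right) = - \frac{2728587543}{640}$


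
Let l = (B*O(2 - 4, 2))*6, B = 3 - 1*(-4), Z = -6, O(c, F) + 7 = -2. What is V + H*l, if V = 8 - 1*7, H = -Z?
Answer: -2267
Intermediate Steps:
O(c, F) = -9 (O(c, F) = -7 - 2 = -9)
B = 7 (B = 3 + 4 = 7)
H = 6 (H = -1*(-6) = 6)
V = 1 (V = 8 - 7 = 1)
l = -378 (l = (7*(-9))*6 = -63*6 = -378)
V + H*l = 1 + 6*(-378) = 1 - 2268 = -2267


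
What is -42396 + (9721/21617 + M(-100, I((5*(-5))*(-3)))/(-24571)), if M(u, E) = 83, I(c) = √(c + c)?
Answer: -22518453751092/531151307 ≈ -42396.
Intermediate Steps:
I(c) = √2*√c (I(c) = √(2*c) = √2*√c)
-42396 + (9721/21617 + M(-100, I((5*(-5))*(-3)))/(-24571)) = -42396 + (9721/21617 + 83/(-24571)) = -42396 + (9721*(1/21617) + 83*(-1/24571)) = -42396 + (9721/21617 - 83/24571) = -42396 + 237060480/531151307 = -22518453751092/531151307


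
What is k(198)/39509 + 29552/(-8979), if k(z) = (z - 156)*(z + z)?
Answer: -1018231240/354751311 ≈ -2.8703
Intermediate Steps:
k(z) = 2*z*(-156 + z) (k(z) = (-156 + z)*(2*z) = 2*z*(-156 + z))
k(198)/39509 + 29552/(-8979) = (2*198*(-156 + 198))/39509 + 29552/(-8979) = (2*198*42)*(1/39509) + 29552*(-1/8979) = 16632*(1/39509) - 29552/8979 = 16632/39509 - 29552/8979 = -1018231240/354751311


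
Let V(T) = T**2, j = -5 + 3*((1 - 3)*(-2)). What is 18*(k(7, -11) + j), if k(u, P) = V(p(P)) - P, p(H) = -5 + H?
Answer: 4932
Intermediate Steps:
j = 7 (j = -5 + 3*(-2*(-2)) = -5 + 3*4 = -5 + 12 = 7)
k(u, P) = (-5 + P)**2 - P
18*(k(7, -11) + j) = 18*(((-5 - 11)**2 - 1*(-11)) + 7) = 18*(((-16)**2 + 11) + 7) = 18*((256 + 11) + 7) = 18*(267 + 7) = 18*274 = 4932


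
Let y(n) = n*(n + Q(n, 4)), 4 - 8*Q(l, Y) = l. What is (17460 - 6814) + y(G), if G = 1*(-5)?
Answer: 85323/8 ≈ 10665.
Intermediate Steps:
Q(l, Y) = ½ - l/8
G = -5
y(n) = n*(½ + 7*n/8) (y(n) = n*(n + (½ - n/8)) = n*(½ + 7*n/8))
(17460 - 6814) + y(G) = (17460 - 6814) + (⅛)*(-5)*(4 + 7*(-5)) = 10646 + (⅛)*(-5)*(4 - 35) = 10646 + (⅛)*(-5)*(-31) = 10646 + 155/8 = 85323/8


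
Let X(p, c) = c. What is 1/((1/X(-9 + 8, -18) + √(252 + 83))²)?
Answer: 324/(-1 + 18*√335)² ≈ 0.0030033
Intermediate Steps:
1/((1/X(-9 + 8, -18) + √(252 + 83))²) = 1/((1/(-18) + √(252 + 83))²) = 1/((-1/18 + √335)²) = (-1/18 + √335)⁻²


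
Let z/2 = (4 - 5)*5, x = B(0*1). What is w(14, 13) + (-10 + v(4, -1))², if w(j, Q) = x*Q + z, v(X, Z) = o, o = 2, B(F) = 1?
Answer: 67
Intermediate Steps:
v(X, Z) = 2
x = 1
z = -10 (z = 2*((4 - 5)*5) = 2*(-1*5) = 2*(-5) = -10)
w(j, Q) = -10 + Q (w(j, Q) = 1*Q - 10 = Q - 10 = -10 + Q)
w(14, 13) + (-10 + v(4, -1))² = (-10 + 13) + (-10 + 2)² = 3 + (-8)² = 3 + 64 = 67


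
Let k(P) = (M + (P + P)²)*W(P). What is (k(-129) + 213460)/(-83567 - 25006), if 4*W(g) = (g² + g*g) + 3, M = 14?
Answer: -1108451285/217146 ≈ -5104.6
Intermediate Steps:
W(g) = ¾ + g²/2 (W(g) = ((g² + g*g) + 3)/4 = ((g² + g²) + 3)/4 = (2*g² + 3)/4 = (3 + 2*g²)/4 = ¾ + g²/2)
k(P) = (14 + 4*P²)*(¾ + P²/2) (k(P) = (14 + (P + P)²)*(¾ + P²/2) = (14 + (2*P)²)*(¾ + P²/2) = (14 + 4*P²)*(¾ + P²/2))
(k(-129) + 213460)/(-83567 - 25006) = ((21/2 + 2*(-129)⁴ + 10*(-129)²) + 213460)/(-83567 - 25006) = ((21/2 + 2*276922881 + 10*16641) + 213460)/(-108573) = ((21/2 + 553845762 + 166410) + 213460)*(-1/108573) = (1108024365/2 + 213460)*(-1/108573) = (1108451285/2)*(-1/108573) = -1108451285/217146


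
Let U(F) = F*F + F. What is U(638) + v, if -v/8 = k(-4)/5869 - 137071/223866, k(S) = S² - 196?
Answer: 267823862819230/656934777 ≈ 4.0769e+5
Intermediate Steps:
k(S) = -196 + S²
U(F) = F + F² (U(F) = F² + F = F + F²)
v = 3379062316/656934777 (v = -8*((-196 + (-4)²)/5869 - 137071/223866) = -8*((-196 + 16)*(1/5869) - 137071*1/223866) = -8*(-180*1/5869 - 137071/223866) = -8*(-180/5869 - 137071/223866) = -8*(-844765579/1313869554) = 3379062316/656934777 ≈ 5.1437)
U(638) + v = 638*(1 + 638) + 3379062316/656934777 = 638*639 + 3379062316/656934777 = 407682 + 3379062316/656934777 = 267823862819230/656934777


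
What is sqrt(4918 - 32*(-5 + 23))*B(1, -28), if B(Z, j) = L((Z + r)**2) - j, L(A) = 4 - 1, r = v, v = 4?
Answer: 31*sqrt(4342) ≈ 2042.7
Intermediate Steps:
r = 4
L(A) = 3
B(Z, j) = 3 - j
sqrt(4918 - 32*(-5 + 23))*B(1, -28) = sqrt(4918 - 32*(-5 + 23))*(3 - 1*(-28)) = sqrt(4918 - 32*18)*(3 + 28) = sqrt(4918 - 576)*31 = sqrt(4342)*31 = 31*sqrt(4342)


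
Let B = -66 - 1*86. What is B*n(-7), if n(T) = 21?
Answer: -3192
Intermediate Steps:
B = -152 (B = -66 - 86 = -152)
B*n(-7) = -152*21 = -3192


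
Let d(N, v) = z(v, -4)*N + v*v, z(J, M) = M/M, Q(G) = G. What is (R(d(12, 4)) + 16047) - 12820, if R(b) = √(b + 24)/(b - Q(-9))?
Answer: 3227 + 2*√13/37 ≈ 3227.2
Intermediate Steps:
z(J, M) = 1
d(N, v) = N + v² (d(N, v) = 1*N + v*v = N + v²)
R(b) = √(24 + b)/(9 + b) (R(b) = √(b + 24)/(b - 1*(-9)) = √(24 + b)/(b + 9) = √(24 + b)/(9 + b))
(R(d(12, 4)) + 16047) - 12820 = (√(24 + (12 + 4²))/(9 + (12 + 4²)) + 16047) - 12820 = (√(24 + (12 + 16))/(9 + (12 + 16)) + 16047) - 12820 = (√(24 + 28)/(9 + 28) + 16047) - 12820 = (√52/37 + 16047) - 12820 = ((2*√13)/37 + 16047) - 12820 = (2*√13/37 + 16047) - 12820 = (16047 + 2*√13/37) - 12820 = 3227 + 2*√13/37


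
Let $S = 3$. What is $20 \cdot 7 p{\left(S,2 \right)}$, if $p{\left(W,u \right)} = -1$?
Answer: $-140$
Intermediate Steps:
$20 \cdot 7 p{\left(S,2 \right)} = 20 \cdot 7 \left(-1\right) = 140 \left(-1\right) = -140$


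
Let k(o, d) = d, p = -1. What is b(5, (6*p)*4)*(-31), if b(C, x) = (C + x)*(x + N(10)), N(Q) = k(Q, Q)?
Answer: -8246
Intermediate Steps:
N(Q) = Q
b(C, x) = (10 + x)*(C + x) (b(C, x) = (C + x)*(x + 10) = (C + x)*(10 + x) = (10 + x)*(C + x))
b(5, (6*p)*4)*(-31) = (((6*(-1))*4)² + 10*5 + 10*((6*(-1))*4) + 5*((6*(-1))*4))*(-31) = ((-6*4)² + 50 + 10*(-6*4) + 5*(-6*4))*(-31) = ((-24)² + 50 + 10*(-24) + 5*(-24))*(-31) = (576 + 50 - 240 - 120)*(-31) = 266*(-31) = -8246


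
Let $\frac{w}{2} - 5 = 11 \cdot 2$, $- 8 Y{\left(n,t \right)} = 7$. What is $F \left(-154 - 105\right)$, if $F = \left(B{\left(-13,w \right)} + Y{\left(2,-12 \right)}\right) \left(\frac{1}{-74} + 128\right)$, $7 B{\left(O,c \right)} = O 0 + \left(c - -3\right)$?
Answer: $- \frac{3854697}{16} \approx -2.4092 \cdot 10^{5}$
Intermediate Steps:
$Y{\left(n,t \right)} = - \frac{7}{8}$ ($Y{\left(n,t \right)} = \left(- \frac{1}{8}\right) 7 = - \frac{7}{8}$)
$w = 54$ ($w = 10 + 2 \cdot 11 \cdot 2 = 10 + 2 \cdot 22 = 10 + 44 = 54$)
$B{\left(O,c \right)} = \frac{3}{7} + \frac{c}{7}$ ($B{\left(O,c \right)} = \frac{O 0 + \left(c - -3\right)}{7} = \frac{0 + \left(c + 3\right)}{7} = \frac{0 + \left(3 + c\right)}{7} = \frac{3 + c}{7} = \frac{3}{7} + \frac{c}{7}$)
$F = \frac{14883}{16}$ ($F = \left(\left(\frac{3}{7} + \frac{1}{7} \cdot 54\right) - \frac{7}{8}\right) \left(\frac{1}{-74} + 128\right) = \left(\left(\frac{3}{7} + \frac{54}{7}\right) - \frac{7}{8}\right) \left(- \frac{1}{74} + 128\right) = \left(\frac{57}{7} - \frac{7}{8}\right) \frac{9471}{74} = \frac{407}{56} \cdot \frac{9471}{74} = \frac{14883}{16} \approx 930.19$)
$F \left(-154 - 105\right) = \frac{14883 \left(-154 - 105\right)}{16} = \frac{14883}{16} \left(-259\right) = - \frac{3854697}{16}$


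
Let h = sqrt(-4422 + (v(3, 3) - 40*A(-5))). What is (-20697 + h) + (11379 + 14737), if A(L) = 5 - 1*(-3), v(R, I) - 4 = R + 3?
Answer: 5419 + 26*I*sqrt(7) ≈ 5419.0 + 68.79*I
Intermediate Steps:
v(R, I) = 7 + R (v(R, I) = 4 + (R + 3) = 4 + (3 + R) = 7 + R)
A(L) = 8 (A(L) = 5 + 3 = 8)
h = 26*I*sqrt(7) (h = sqrt(-4422 + ((7 + 3) - 40*8)) = sqrt(-4422 + (10 - 320)) = sqrt(-4422 - 310) = sqrt(-4732) = 26*I*sqrt(7) ≈ 68.79*I)
(-20697 + h) + (11379 + 14737) = (-20697 + 26*I*sqrt(7)) + (11379 + 14737) = (-20697 + 26*I*sqrt(7)) + 26116 = 5419 + 26*I*sqrt(7)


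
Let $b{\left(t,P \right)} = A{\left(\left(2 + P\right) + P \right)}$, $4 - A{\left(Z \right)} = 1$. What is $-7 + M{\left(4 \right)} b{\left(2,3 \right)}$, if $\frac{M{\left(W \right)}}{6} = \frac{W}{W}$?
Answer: $11$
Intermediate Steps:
$M{\left(W \right)} = 6$ ($M{\left(W \right)} = 6 \frac{W}{W} = 6 \cdot 1 = 6$)
$A{\left(Z \right)} = 3$ ($A{\left(Z \right)} = 4 - 1 = 3$)
$b{\left(t,P \right)} = 3$
$-7 + M{\left(4 \right)} b{\left(2,3 \right)} = -7 + 6 \cdot 3 = -7 + 18 = 11$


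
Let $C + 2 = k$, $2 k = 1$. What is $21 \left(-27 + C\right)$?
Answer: $- \frac{1197}{2} \approx -598.5$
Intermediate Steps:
$k = \frac{1}{2}$ ($k = \frac{1}{2} \cdot 1 = \frac{1}{2} \approx 0.5$)
$C = - \frac{3}{2}$ ($C = -2 + \frac{1}{2} = - \frac{3}{2} \approx -1.5$)
$21 \left(-27 + C\right) = 21 \left(-27 - \frac{3}{2}\right) = 21 \left(- \frac{57}{2}\right) = - \frac{1197}{2}$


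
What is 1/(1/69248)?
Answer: 69248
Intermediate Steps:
1/(1/69248) = 69248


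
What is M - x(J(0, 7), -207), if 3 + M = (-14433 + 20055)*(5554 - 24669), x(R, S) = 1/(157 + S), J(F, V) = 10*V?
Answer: -5373226649/50 ≈ -1.0746e+8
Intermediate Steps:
M = -107464533 (M = -3 + (-14433 + 20055)*(5554 - 24669) = -3 + 5622*(-19115) = -3 - 107464530 = -107464533)
M - x(J(0, 7), -207) = -107464533 - 1/(157 - 207) = -107464533 - 1/(-50) = -107464533 - 1*(-1/50) = -107464533 + 1/50 = -5373226649/50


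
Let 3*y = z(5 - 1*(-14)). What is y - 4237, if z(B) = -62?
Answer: -12773/3 ≈ -4257.7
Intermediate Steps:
y = -62/3 (y = (⅓)*(-62) = -62/3 ≈ -20.667)
y - 4237 = -62/3 - 4237 = -12773/3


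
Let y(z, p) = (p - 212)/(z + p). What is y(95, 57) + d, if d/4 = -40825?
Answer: -24821755/152 ≈ -1.6330e+5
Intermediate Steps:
y(z, p) = (-212 + p)/(p + z)
d = -163300 (d = 4*(-40825) = -163300)
y(95, 57) + d = (-212 + 57)/(57 + 95) - 163300 = -155/152 - 163300 = -24821755/152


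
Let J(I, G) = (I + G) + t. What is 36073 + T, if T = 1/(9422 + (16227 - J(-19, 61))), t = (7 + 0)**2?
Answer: 921953735/25558 ≈ 36073.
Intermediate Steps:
t = 49 (t = 7**2 = 49)
J(I, G) = 49 + G + I (J(I, G) = (I + G) + 49 = (G + I) + 49 = 49 + G + I)
T = 1/25558 (T = 1/(9422 + (16227 - (49 + 61 - 19))) = 1/(9422 + (16227 - 1*91)) = 1/(9422 + (16227 - 91)) = 1/(9422 + 16136) = 1/25558 ≈ 3.9127e-5)
36073 + T = 36073 + 1/25558 = 921953735/25558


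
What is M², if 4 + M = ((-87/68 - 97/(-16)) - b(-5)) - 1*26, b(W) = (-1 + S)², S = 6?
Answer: 186568281/73984 ≈ 2521.7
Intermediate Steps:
b(W) = 25 (b(W) = (-1 + 6)² = 5² = 25)
M = -13659/272 (M = -4 + (((-87/68 - 97/(-16)) - 1*25) - 1*26) = -4 + (((-87*1/68 - 97*(-1/16)) - 25) - 26) = -4 + (((-87/68 + 97/16) - 25) - 26) = -4 + ((1301/272 - 25) - 26) = -4 + (-5499/272 - 26) = -4 - 12571/272 = -13659/272 ≈ -50.217)
M² = (-13659/272)² = 186568281/73984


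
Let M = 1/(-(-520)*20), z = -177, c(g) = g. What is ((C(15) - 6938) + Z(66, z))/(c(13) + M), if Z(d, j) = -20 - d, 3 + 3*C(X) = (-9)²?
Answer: -72779200/135201 ≈ -538.30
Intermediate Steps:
M = 1/10400 (M = 1/(-520*(-20)) = 1/10400 ≈ 9.6154e-5)
C(X) = 26 (C(X) = -1 + (⅓)*(-9)² = -1 + (⅓)*81 = -1 + 27 = 26)
((C(15) - 6938) + Z(66, z))/(c(13) + M) = ((26 - 6938) + (-20 - 1*66))/(13 + 1/10400) = (-6912 + (-20 - 66))/(135201/10400) = (-6912 - 86)*(10400/135201) = -6998*10400/135201 = -72779200/135201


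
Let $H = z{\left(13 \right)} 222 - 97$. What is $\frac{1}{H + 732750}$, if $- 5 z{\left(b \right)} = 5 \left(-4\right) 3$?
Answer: $\frac{1}{735317} \approx 1.36 \cdot 10^{-6}$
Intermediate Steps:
$z{\left(b \right)} = 12$ ($z{\left(b \right)} = - \frac{5 \left(-4\right) 3}{5} = - \frac{\left(-20\right) 3}{5} = \left(- \frac{1}{5}\right) \left(-60\right) = 12$)
$H = 2567$ ($H = 12 \cdot 222 - 97 = 2664 - 97 = 2567$)
$\frac{1}{H + 732750} = \frac{1}{2567 + 732750} = \frac{1}{735317}$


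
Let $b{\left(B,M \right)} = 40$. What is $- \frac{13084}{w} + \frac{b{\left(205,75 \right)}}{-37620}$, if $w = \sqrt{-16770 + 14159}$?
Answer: $- \frac{2}{1881} + \frac{13084 i \sqrt{2611}}{2611} \approx -0.0010633 + 256.06 i$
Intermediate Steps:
$w = i \sqrt{2611}$ ($w = \sqrt{-2611} = i \sqrt{2611} \approx 51.098 i$)
$- \frac{13084}{w} + \frac{b{\left(205,75 \right)}}{-37620} = - \frac{13084}{i \sqrt{2611}} + \frac{40}{-37620} = - 13084 \left(- \frac{i \sqrt{2611}}{2611}\right) + 40 \left(- \frac{1}{37620}\right) = \frac{13084 i \sqrt{2611}}{2611} - \frac{2}{1881} = - \frac{2}{1881} + \frac{13084 i \sqrt{2611}}{2611}$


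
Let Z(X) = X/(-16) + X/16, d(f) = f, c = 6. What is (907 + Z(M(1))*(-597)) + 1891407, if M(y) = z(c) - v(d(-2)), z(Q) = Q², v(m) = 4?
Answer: 1892314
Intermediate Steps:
M(y) = 32 (M(y) = 6² - 1*4 = 36 - 4 = 32)
Z(X) = 0 (Z(X) = X*(-1/16) + X*(1/16) = -X/16 + X/16 = 0)
(907 + Z(M(1))*(-597)) + 1891407 = (907 + 0*(-597)) + 1891407 = (907 + 0) + 1891407 = 907 + 1891407 = 1892314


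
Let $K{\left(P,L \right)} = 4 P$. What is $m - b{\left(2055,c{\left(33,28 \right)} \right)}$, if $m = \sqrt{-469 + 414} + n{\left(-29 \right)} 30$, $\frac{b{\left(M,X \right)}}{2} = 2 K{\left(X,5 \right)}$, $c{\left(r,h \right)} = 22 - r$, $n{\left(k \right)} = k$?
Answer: $-694 + i \sqrt{55} \approx -694.0 + 7.4162 i$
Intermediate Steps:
$b{\left(M,X \right)} = 16 X$ ($b{\left(M,X \right)} = 2 \cdot 2 \cdot 4 X = 2 \cdot 8 X = 16 X$)
$m = -870 + i \sqrt{55}$ ($m = \sqrt{-469 + 414} - 870 = \sqrt{-55} - 870 = i \sqrt{55} - 870 = -870 + i \sqrt{55} \approx -870.0 + 7.4162 i$)
$m - b{\left(2055,c{\left(33,28 \right)} \right)} = \left(-870 + i \sqrt{55}\right) - 16 \left(22 - 33\right) = \left(-870 + i \sqrt{55}\right) - 16 \left(-11\right) = \left(-870 + i \sqrt{55}\right) - -176 = \left(-870 + i \sqrt{55}\right) + 176 = -694 + i \sqrt{55}$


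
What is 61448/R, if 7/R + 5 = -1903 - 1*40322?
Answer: -2594949040/7 ≈ -3.7071e+8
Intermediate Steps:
R = -7/42230 (R = 7/(-5 + (-1903 - 1*40322)) = 7/(-5 + (-1903 - 40322)) = 7/(-5 - 42225) = 7/(-42230) = 7*(-1/42230) = -7/42230 ≈ -0.00016576)
61448/R = 61448/(-7/42230) = 61448*(-42230/7) = -2594949040/7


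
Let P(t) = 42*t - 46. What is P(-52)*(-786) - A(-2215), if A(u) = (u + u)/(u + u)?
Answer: 1752779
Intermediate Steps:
A(u) = 1 (A(u) = (2*u)/((2*u)) = (2*u)*(1/(2*u)) = 1)
P(t) = -46 + 42*t
P(-52)*(-786) - A(-2215) = (-46 + 42*(-52))*(-786) - 1*1 = (-46 - 2184)*(-786) - 1 = -2230*(-786) - 1 = 1752780 - 1 = 1752779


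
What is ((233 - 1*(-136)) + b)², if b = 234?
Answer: 363609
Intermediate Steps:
((233 - 1*(-136)) + b)² = ((233 - 1*(-136)) + 234)² = ((233 + 136) + 234)² = (369 + 234)² = 603² = 363609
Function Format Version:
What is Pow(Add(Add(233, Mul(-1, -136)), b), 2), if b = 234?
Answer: 363609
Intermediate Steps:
Pow(Add(Add(233, Mul(-1, -136)), b), 2) = Pow(Add(Add(233, Mul(-1, -136)), 234), 2) = Pow(Add(Add(233, 136), 234), 2) = Pow(Add(369, 234), 2) = Pow(603, 2) = 363609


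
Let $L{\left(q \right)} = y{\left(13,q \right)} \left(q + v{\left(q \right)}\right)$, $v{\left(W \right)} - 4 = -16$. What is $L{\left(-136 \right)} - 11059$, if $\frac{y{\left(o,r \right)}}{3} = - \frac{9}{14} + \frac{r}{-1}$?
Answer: $- \frac{498103}{7} \approx -71158.0$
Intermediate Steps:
$y{\left(o,r \right)} = - \frac{27}{14} - 3 r$ ($y{\left(o,r \right)} = 3 \left(- \frac{9}{14} + \frac{r}{-1}\right) = 3 \left(\left(-9\right) \frac{1}{14} + r \left(-1\right)\right) = 3 \left(- \frac{9}{14} - r\right) = - \frac{27}{14} - 3 r$)
$v{\left(W \right)} = -12$ ($v{\left(W \right)} = 4 - 16 = -12$)
$L{\left(q \right)} = \left(-12 + q\right) \left(- \frac{27}{14} - 3 q\right)$ ($L{\left(q \right)} = \left(- \frac{27}{14} - 3 q\right) \left(q - 12\right) = \left(- \frac{27}{14} - 3 q\right) \left(-12 + q\right) = \left(-12 + q\right) \left(- \frac{27}{14} - 3 q\right)$)
$L{\left(-136 \right)} - 11059 = \left(\frac{162}{7} - 3 \left(-136\right)^{2} + \frac{477}{14} \left(-136\right)\right) - 11059 = \left(\frac{162}{7} - 55488 - \frac{32436}{7}\right) - 11059 = - \frac{420690}{7} - 11059 = - \frac{498103}{7}$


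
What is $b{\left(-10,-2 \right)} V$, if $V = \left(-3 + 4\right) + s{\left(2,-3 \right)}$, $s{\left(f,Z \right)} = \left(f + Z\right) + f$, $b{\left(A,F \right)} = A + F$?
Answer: $-24$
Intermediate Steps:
$s{\left(f,Z \right)} = Z + 2 f$ ($s{\left(f,Z \right)} = \left(Z + f\right) + f = Z + 2 f$)
$V = 2$ ($V = \left(-3 + 4\right) + \left(-3 + 2 \cdot 2\right) = 1 + \left(-3 + 4\right) = 1 + 1 = 2$)
$b{\left(-10,-2 \right)} V = \left(-10 - 2\right) 2 = \left(-12\right) 2 = -24$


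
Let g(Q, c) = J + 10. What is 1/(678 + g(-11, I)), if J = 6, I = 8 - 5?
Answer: 1/694 ≈ 0.0014409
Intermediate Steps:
I = 3
g(Q, c) = 16 (g(Q, c) = 6 + 10 = 16)
1/(678 + g(-11, I)) = 1/(678 + 16) = 1/694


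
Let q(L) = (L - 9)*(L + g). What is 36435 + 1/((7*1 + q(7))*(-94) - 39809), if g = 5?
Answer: 1392217784/38211 ≈ 36435.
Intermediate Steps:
q(L) = (-9 + L)*(5 + L) (q(L) = (L - 9)*(L + 5) = (-9 + L)*(5 + L))
36435 + 1/((7*1 + q(7))*(-94) - 39809) = 36435 + 1/((7*1 + (-45 + 7**2 - 4*7))*(-94) - 39809) = 36435 + 1/((7 + (-45 + 49 - 28))*(-94) - 39809) = 36435 + 1/((7 - 24)*(-94) - 39809) = 36435 + 1/(-17*(-94) - 39809) = 36435 + 1/(1598 - 39809) = 36435 + 1/(-38211) = 36435 - 1/38211 = 1392217784/38211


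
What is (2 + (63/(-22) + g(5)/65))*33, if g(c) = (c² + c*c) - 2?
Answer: -537/130 ≈ -4.1308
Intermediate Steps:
g(c) = -2 + 2*c² (g(c) = (c² + c²) - 2 = 2*c² - 2 = -2 + 2*c²)
(2 + (63/(-22) + g(5)/65))*33 = (2 + (63/(-22) + (-2 + 2*5²)/65))*33 = (2 + (63*(-1/22) + (-2 + 2*25)*(1/65)))*33 = (2 + (-63/22 + (-2 + 50)*(1/65)))*33 = (2 + (-63/22 + 48*(1/65)))*33 = (2 + (-63/22 + 48/65))*33 = (2 - 3039/1430)*33 = -179/1430*33 = -537/130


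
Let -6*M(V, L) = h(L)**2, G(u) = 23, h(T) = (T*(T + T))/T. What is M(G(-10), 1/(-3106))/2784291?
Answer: -1/40291068554514 ≈ -2.4819e-14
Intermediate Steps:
h(T) = 2*T (h(T) = (T*(2*T))/T = (2*T**2)/T = 2*T)
M(V, L) = -2*L**2/3 (M(V, L) = -4*L**2/6 = -2*L**2/3)
M(G(-10), 1/(-3106))/2784291 = -2*(1/(-3106))**2/3/2784291 = -2*(-1/3106)**2/3*(1/2784291) = -2/3*1/9647236*(1/2784291) = -1/14470854*1/2784291 = -1/40291068554514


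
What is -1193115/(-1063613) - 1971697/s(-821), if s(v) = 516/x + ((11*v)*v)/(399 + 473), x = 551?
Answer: -1002733827129334097/4345723240572689 ≈ -230.74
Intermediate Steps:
s(v) = 516/551 + 11*v**2/872 (s(v) = 516/551 + ((11*v)*v)/(399 + 473) = 516*(1/551) + (11*v**2)/872 = 516/551 + (11*v**2)*(1/872) = 516/551 + 11*v**2/872)
-1193115/(-1063613) - 1971697/s(-821) = -1193115/(-1063613) - 1971697/(516/551 + (11/872)*(-821)**2) = -1193115*(-1/1063613) - 1971697/(516/551 + (11/872)*674041) = 1193115/1063613 - 1971697/(516/551 + 7414451/872) = 1193115/1063613 - 1971697/4085812453/480472 = 1193115/1063613 - 1971697*480472/4085812453 = 1193115/1063613 - 947345200984/4085812453 = -1002733827129334097/4345723240572689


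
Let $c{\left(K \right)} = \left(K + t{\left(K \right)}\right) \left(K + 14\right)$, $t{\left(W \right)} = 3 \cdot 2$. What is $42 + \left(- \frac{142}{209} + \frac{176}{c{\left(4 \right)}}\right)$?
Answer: $\frac{397816}{9405} \approx 42.298$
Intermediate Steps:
$t{\left(W \right)} = 6$
$c{\left(K \right)} = \left(6 + K\right) \left(14 + K\right)$ ($c{\left(K \right)} = \left(K + 6\right) \left(K + 14\right) = \left(6 + K\right) \left(14 + K\right)$)
$42 + \left(- \frac{142}{209} + \frac{176}{c{\left(4 \right)}}\right) = 42 + \left(- \frac{142}{209} + \frac{176}{84 + 4^{2} + 20 \cdot 4}\right) = 42 + \left(\left(-142\right) \frac{1}{209} + \frac{176}{84 + 16 + 80}\right) = 42 - \left(\frac{142}{209} - \frac{176}{180}\right) = 42 + \left(- \frac{142}{209} + 176 \cdot \frac{1}{180}\right) = 42 + \left(- \frac{142}{209} + \frac{44}{45}\right) = 42 + \frac{2806}{9405} = \frac{397816}{9405}$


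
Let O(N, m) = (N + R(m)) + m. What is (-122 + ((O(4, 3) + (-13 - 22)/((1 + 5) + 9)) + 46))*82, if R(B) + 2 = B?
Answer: -17302/3 ≈ -5767.3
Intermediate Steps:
R(B) = -2 + B
O(N, m) = -2 + N + 2*m (O(N, m) = (N + (-2 + m)) + m = (-2 + N + m) + m = -2 + N + 2*m)
(-122 + ((O(4, 3) + (-13 - 22)/((1 + 5) + 9)) + 46))*82 = (-122 + (((-2 + 4 + 2*3) + (-13 - 22)/((1 + 5) + 9)) + 46))*82 = (-122 + (((-2 + 4 + 6) - 35/(6 + 9)) + 46))*82 = (-122 + ((8 - 35/15) + 46))*82 = (-122 + ((8 - 35*1/15) + 46))*82 = (-122 + ((8 - 7/3) + 46))*82 = (-122 + (17/3 + 46))*82 = (-122 + 155/3)*82 = -211/3*82 = -17302/3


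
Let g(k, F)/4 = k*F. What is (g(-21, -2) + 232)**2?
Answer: 160000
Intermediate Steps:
g(k, F) = 4*F*k (g(k, F) = 4*(k*F) = 4*(F*k) = 4*F*k)
(g(-21, -2) + 232)**2 = (4*(-2)*(-21) + 232)**2 = (168 + 232)**2 = 400**2 = 160000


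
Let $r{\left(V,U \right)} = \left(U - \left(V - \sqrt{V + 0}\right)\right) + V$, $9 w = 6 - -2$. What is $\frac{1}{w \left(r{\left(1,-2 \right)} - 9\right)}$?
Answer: $- \frac{9}{80} \approx -0.1125$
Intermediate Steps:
$w = \frac{8}{9}$ ($w = \frac{6 - -2}{9} = \frac{6 + 2}{9} = \frac{1}{9} \cdot 8 = \frac{8}{9} \approx 0.88889$)
$r{\left(V,U \right)} = U + \sqrt{V}$ ($r{\left(V,U \right)} = \left(U + \left(\sqrt{V} - V\right)\right) + V = \left(U + \sqrt{V} - V\right) + V = U + \sqrt{V}$)
$\frac{1}{w \left(r{\left(1,-2 \right)} - 9\right)} = \frac{1}{\frac{8}{9} \left(\left(-2 + \sqrt{1}\right) - 9\right)} = \frac{1}{\frac{8}{9} \left(\left(-2 + 1\right) - 9\right)} = \frac{1}{\frac{8}{9} \left(-1 - 9\right)} = \frac{1}{\frac{8}{9} \left(-10\right)} = \frac{1}{- \frac{80}{9}} = - \frac{9}{80}$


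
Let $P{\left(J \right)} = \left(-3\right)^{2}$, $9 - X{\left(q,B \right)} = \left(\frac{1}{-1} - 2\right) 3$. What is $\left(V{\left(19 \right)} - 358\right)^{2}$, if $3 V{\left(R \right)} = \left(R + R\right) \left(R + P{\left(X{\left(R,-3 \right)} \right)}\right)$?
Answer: $\frac{100}{9} \approx 11.111$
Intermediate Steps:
$X{\left(q,B \right)} = 18$ ($X{\left(q,B \right)} = 9 - \left(\frac{1}{-1} - 2\right) 3 = 9 - \left(-1 - 2\right) 3 = 9 - \left(-3\right) 3 = 9 - -9 = 9 + 9 = 18$)
$P{\left(J \right)} = 9$
$V{\left(R \right)} = \frac{2 R \left(9 + R\right)}{3}$ ($V{\left(R \right)} = \frac{\left(R + R\right) \left(R + 9\right)}{3} = \frac{2 R \left(9 + R\right)}{3}$)
$\left(V{\left(19 \right)} - 358\right)^{2} = \left(\frac{2}{3} \cdot 19 \left(9 + 19\right) - 358\right)^{2} = \left(\frac{2}{3} \cdot 19 \cdot 28 - 358\right)^{2} = \left(\frac{1064}{3} - 358\right)^{2} = \left(- \frac{10}{3}\right)^{2} = \frac{100}{9}$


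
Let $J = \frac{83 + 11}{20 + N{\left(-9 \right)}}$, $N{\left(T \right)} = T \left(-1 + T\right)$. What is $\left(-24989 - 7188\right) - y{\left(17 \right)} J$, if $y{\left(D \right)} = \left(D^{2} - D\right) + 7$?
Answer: $- \frac{1782848}{55} \approx -32415.0$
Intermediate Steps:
$y{\left(D \right)} = 7 + D^{2} - D$
$J = \frac{47}{55}$ ($J = \frac{83 + 11}{20 - 9 \left(-1 - 9\right)} = \frac{94}{20 - -90} = \frac{94}{20 + 90} = \frac{94}{110} = 94 \cdot \frac{1}{110} = \frac{47}{55} \approx 0.85455$)
$\left(-24989 - 7188\right) - y{\left(17 \right)} J = \left(-24989 - 7188\right) - \left(7 + 17^{2} - 17\right) \frac{47}{55} = \left(-24989 - 7188\right) - \left(7 + 289 - 17\right) \frac{47}{55} = -32177 - 279 \cdot \frac{47}{55} = -32177 - \frac{13113}{55} = - \frac{1782848}{55}$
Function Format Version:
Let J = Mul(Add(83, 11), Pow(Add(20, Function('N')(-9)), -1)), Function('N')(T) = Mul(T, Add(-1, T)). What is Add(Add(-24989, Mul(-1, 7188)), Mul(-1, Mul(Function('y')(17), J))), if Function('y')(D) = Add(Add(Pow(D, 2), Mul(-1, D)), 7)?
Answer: Rational(-1782848, 55) ≈ -32415.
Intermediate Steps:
Function('y')(D) = Add(7, Pow(D, 2), Mul(-1, D))
J = Rational(47, 55) (J = Mul(Add(83, 11), Pow(Add(20, Mul(-9, Add(-1, -9))), -1)) = Mul(94, Pow(Add(20, Mul(-9, -10)), -1)) = Mul(94, Pow(Add(20, 90), -1)) = Mul(94, Pow(110, -1)) = Mul(94, Rational(1, 110)) = Rational(47, 55) ≈ 0.85455)
Add(Add(-24989, Mul(-1, 7188)), Mul(-1, Mul(Function('y')(17), J))) = Add(Add(-24989, Mul(-1, 7188)), Mul(-1, Mul(Add(7, Pow(17, 2), Mul(-1, 17)), Rational(47, 55)))) = Add(Add(-24989, -7188), Mul(-1, Mul(Add(7, 289, -17), Rational(47, 55)))) = Add(-32177, Mul(-1, Mul(279, Rational(47, 55)))) = Add(-32177, Mul(-1, Rational(13113, 55))) = Add(-32177, Rational(-13113, 55)) = Rational(-1782848, 55)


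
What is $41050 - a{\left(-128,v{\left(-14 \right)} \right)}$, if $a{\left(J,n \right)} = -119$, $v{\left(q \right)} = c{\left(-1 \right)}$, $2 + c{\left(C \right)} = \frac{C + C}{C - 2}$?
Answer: $41169$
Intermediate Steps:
$c{\left(C \right)} = -2 + \frac{2 C}{-2 + C}$ ($c{\left(C \right)} = -2 + \frac{C + C}{C - 2} = -2 + \frac{2 C}{-2 + C}$)
$v{\left(q \right)} = - \frac{4}{3}$ ($v{\left(q \right)} = \frac{4}{-2 - 1} = \frac{4}{-3} = 4 \left(- \frac{1}{3}\right) = - \frac{4}{3}$)
$41050 - a{\left(-128,v{\left(-14 \right)} \right)} = 41050 - -119 = 41050 + 119 = 41169$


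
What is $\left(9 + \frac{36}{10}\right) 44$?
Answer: $\frac{2772}{5} \approx 554.4$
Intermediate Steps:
$\left(9 + \frac{36}{10}\right) 44 = \left(9 + 36 \cdot \frac{1}{10}\right) 44 = \left(9 + \frac{18}{5}\right) 44 = \frac{63}{5} \cdot 44 = \frac{2772}{5}$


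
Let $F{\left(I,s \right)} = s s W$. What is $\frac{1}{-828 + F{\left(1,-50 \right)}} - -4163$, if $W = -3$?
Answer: $\frac{34669463}{8328} \approx 4163.0$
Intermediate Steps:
$F{\left(I,s \right)} = - 3 s^{2}$ ($F{\left(I,s \right)} = s s \left(-3\right) = s^{2} \left(-3\right) = - 3 s^{2}$)
$\frac{1}{-828 + F{\left(1,-50 \right)}} - -4163 = \frac{1}{-828 - 3 \left(-50\right)^{2}} - -4163 = \frac{1}{-828 - 7500} + 4163 = \frac{1}{-8328} + 4163 = - \frac{1}{8328} + 4163 = \frac{34669463}{8328}$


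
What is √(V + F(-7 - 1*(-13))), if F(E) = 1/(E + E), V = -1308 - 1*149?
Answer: I*√52449/6 ≈ 38.17*I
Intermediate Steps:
V = -1457 (V = -1308 - 149 = -1457)
F(E) = 1/(2*E)
√(V + F(-7 - 1*(-13))) = √(-1457 + 1/(2*(-7 - 1*(-13)))) = √(-1457 + 1/(2*(-7 + 13))) = √(-1457 + (½)/6) = √(-1457 + (½)*(⅙)) = √(-1457 + 1/12) = √(-17483/12) = I*√52449/6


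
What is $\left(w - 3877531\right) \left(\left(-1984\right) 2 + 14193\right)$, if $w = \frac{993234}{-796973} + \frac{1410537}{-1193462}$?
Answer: $- \frac{92203575654455297875}{2325567214} \approx -3.9648 \cdot 10^{10}$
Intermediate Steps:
$w = - \frac{2309546940609}{951156990526}$ ($w = 993234 \left(- \frac{1}{796973}\right) + 1410537 \left(- \frac{1}{1193462}\right) = - \frac{993234}{796973} - \frac{1410537}{1193462} = - \frac{2309546940609}{951156990526} \approx -2.4281$)
$\left(w - 3877531\right) \left(\left(-1984\right) 2 + 14193\right) = \left(- \frac{2309546940609}{951156990526} - 3877531\right) \left(\left(-1984\right) 2 + 14193\right) = - \frac{3688143026178211915 \left(-3968 + 14193\right)}{951156990526} = \left(- \frac{3688143026178211915}{951156990526}\right) 10225 = - \frac{92203575654455297875}{2325567214}$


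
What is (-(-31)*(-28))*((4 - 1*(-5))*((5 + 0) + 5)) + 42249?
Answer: -35871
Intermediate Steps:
(-(-31)*(-28))*((4 - 1*(-5))*((5 + 0) + 5)) + 42249 = (-31*28)*((4 + 5)*(5 + 5)) + 42249 = -7812*10 + 42249 = -868*90 + 42249 = -78120 + 42249 = -35871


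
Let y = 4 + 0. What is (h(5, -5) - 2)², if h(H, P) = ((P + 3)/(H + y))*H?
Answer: 784/81 ≈ 9.6790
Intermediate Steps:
y = 4
h(H, P) = H*(3 + P)/(4 + H) (h(H, P) = ((P + 3)/(H + 4))*H = ((3 + P)/(4 + H))*H = H*(3 + P)/(4 + H))
(h(5, -5) - 2)² = (5*(3 - 5)/(4 + 5) - 2)² = (5*(-2)/9 - 2)² = (5*(⅑)*(-2) - 2)² = (-10/9 - 2)² = (-28/9)² = 784/81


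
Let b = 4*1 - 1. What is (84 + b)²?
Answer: 7569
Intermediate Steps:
b = 3 (b = 4 - 1 = 3)
(84 + b)² = (84 + 3)² = 87² = 7569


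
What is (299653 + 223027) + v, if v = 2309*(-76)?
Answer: 347196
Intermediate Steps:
v = -175484
(299653 + 223027) + v = (299653 + 223027) - 175484 = 522680 - 175484 = 347196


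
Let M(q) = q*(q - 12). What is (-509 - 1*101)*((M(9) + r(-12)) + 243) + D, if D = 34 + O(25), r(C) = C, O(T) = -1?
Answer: -124407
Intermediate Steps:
M(q) = q*(-12 + q)
D = 33 (D = 34 - 1 = 33)
(-509 - 1*101)*((M(9) + r(-12)) + 243) + D = (-509 - 1*101)*((9*(-12 + 9) - 12) + 243) + 33 = (-509 - 101)*((9*(-3) - 12) + 243) + 33 = -610*((-27 - 12) + 243) + 33 = -610*(-39 + 243) + 33 = -610*204 + 33 = -124440 + 33 = -124407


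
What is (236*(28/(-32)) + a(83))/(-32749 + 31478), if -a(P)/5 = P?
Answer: 1243/2542 ≈ 0.48899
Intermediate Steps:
a(P) = -5*P
(236*(28/(-32)) + a(83))/(-32749 + 31478) = (236*(28/(-32)) - 5*83)/(-32749 + 31478) = (236*(28*(-1/32)) - 415)/(-1271) = (236*(-7/8) - 415)*(-1/1271) = (-413/2 - 415)*(-1/1271) = -1243/2*(-1/1271) = 1243/2542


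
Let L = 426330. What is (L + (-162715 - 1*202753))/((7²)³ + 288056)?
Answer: 60862/405705 ≈ 0.15002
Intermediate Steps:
(L + (-162715 - 1*202753))/((7²)³ + 288056) = (426330 + (-162715 - 1*202753))/((7²)³ + 288056) = (426330 + (-162715 - 202753))/(49³ + 288056) = (426330 - 365468)/(117649 + 288056) = 60862/405705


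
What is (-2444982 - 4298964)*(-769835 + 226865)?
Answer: 3661760359620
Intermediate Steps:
(-2444982 - 4298964)*(-769835 + 226865) = -6743946*(-542970) = 3661760359620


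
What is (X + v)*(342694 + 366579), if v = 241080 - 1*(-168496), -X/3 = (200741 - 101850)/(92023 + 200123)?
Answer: 28289517547070493/97382 ≈ 2.9050e+11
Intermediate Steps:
X = -98891/97382 (X = -3*(200741 - 101850)/(92023 + 200123) = -296673/292146 = -3*98891/292146 = -98891/97382 ≈ -1.0155)
v = 409576 (v = 241080 + 168496 = 409576)
(X + v)*(342694 + 366579) = (-98891/97382 + 409576)*(342694 + 366579) = (39885231141/97382)*709273 = 28289517547070493/97382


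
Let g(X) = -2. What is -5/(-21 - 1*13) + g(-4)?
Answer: -63/34 ≈ -1.8529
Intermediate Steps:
-5/(-21 - 1*13) + g(-4) = -5/(-21 - 1*13) - 2 = -5/(-21 - 13) - 2 = -5/(-34) - 2 = -5*(-1/34) - 2 = 5/34 - 2 = -63/34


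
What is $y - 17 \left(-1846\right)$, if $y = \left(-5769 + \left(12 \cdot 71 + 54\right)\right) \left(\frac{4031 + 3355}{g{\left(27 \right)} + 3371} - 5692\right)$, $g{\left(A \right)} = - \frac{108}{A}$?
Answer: $\frac{93268965008}{3367} \approx 2.7701 \cdot 10^{7}$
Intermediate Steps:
$y = \frac{93163301814}{3367}$ ($y = \left(-5769 + \left(12 \cdot 71 + 54\right)\right) \left(\frac{4031 + 3355}{- \frac{108}{27} + 3371} - 5692\right) = \left(-5769 + \left(852 + 54\right)\right) \left(\frac{7386}{\left(-108\right) \frac{1}{27} + 3371} - 5692\right) = \left(-5769 + 906\right) \left(\frac{7386}{-4 + 3371} - 5692\right) = - 4863 \left(\frac{7386}{3367} - 5692\right) = \left(-4863\right) \left(- \frac{19157578}{3367}\right) = \frac{93163301814}{3367} \approx 2.767 \cdot 10^{7}$)
$y - 17 \left(-1846\right) = \frac{93163301814}{3367} - 17 \left(-1846\right) = \frac{93163301814}{3367} - -31382 = \frac{93163301814}{3367} + 31382 = \frac{93268965008}{3367}$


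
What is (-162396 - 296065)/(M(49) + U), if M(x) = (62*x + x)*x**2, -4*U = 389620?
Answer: -458461/7314482 ≈ -0.062679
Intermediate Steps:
U = -97405 (U = -1/4*389620 = -97405)
M(x) = 63*x**3 (M(x) = (63*x)*x**2 = 63*x**3)
(-162396 - 296065)/(M(49) + U) = (-162396 - 296065)/(63*49**3 - 97405) = -458461/(63*117649 - 97405) = -458461/(7411887 - 97405) = -458461/7314482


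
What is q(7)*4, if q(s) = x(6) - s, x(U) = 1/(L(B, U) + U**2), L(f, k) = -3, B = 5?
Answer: -920/33 ≈ -27.879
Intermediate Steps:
x(U) = 1/(-3 + U**2)
q(s) = 1/33 - s (q(s) = 1/(-3 + 6**2) - s = 1/(-3 + 36) - s = 1/33 - s)
q(7)*4 = (1/33 - 1*7)*4 = (1/33 - 7)*4 = -230/33*4 = -920/33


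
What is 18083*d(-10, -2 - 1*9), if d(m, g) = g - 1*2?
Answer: -235079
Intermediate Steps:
d(m, g) = -2 + g (d(m, g) = g - 2 = -2 + g)
18083*d(-10, -2 - 1*9) = 18083*(-2 + (-2 - 1*9)) = 18083*(-2 + (-2 - 9)) = 18083*(-2 - 11) = 18083*(-13) = -235079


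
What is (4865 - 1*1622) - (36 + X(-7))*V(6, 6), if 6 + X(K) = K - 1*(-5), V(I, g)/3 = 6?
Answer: 2739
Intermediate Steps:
V(I, g) = 18 (V(I, g) = 3*6 = 18)
X(K) = -1 + K (X(K) = -6 + (K - 1*(-5)) = -6 + (K + 5) = -6 + (5 + K) = -1 + K)
(4865 - 1*1622) - (36 + X(-7))*V(6, 6) = (4865 - 1*1622) - (36 + (-1 - 7))*18 = (4865 - 1622) - (36 - 8)*18 = 3243 - 28*18 = 3243 - 1*504 = 3243 - 504 = 2739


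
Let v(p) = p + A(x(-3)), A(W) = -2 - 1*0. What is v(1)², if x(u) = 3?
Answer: 1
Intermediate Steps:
A(W) = -2 (A(W) = -2 + 0 = -2)
v(p) = -2 + p (v(p) = p - 2 = -2 + p)
v(1)² = (-2 + 1)² = (-1)² = 1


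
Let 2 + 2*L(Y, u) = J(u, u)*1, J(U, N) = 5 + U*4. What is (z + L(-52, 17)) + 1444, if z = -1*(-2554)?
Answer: 8067/2 ≈ 4033.5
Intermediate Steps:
J(U, N) = 5 + 4*U
z = 2554
L(Y, u) = 3/2 + 2*u (L(Y, u) = -1 + ((5 + 4*u)*1)/2 = -1 + (5 + 4*u)/2 = -1 + (5/2 + 2*u) = 3/2 + 2*u)
(z + L(-52, 17)) + 1444 = (2554 + (3/2 + 2*17)) + 1444 = (2554 + (3/2 + 34)) + 1444 = (2554 + 71/2) + 1444 = 5179/2 + 1444 = 8067/2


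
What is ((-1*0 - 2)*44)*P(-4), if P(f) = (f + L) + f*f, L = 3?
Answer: -1320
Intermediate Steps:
P(f) = 3 + f + f² (P(f) = (f + 3) + f*f = (3 + f) + f² = 3 + f + f²)
((-1*0 - 2)*44)*P(-4) = ((-1*0 - 2)*44)*(3 - 4 + (-4)²) = ((0 - 2)*44)*(3 - 4 + 16) = -2*44*15 = -88*15 = -1320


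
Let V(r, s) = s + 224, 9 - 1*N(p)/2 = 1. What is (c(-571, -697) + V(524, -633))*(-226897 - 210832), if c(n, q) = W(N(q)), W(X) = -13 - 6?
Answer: 187348012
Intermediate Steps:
N(p) = 16 (N(p) = 18 - 2*1 = 18 - 2 = 16)
W(X) = -19
V(r, s) = 224 + s
c(n, q) = -19
(c(-571, -697) + V(524, -633))*(-226897 - 210832) = (-19 + (224 - 633))*(-226897 - 210832) = (-19 - 409)*(-437729) = -428*(-437729) = 187348012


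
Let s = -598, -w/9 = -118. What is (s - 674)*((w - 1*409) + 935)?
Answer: -2019936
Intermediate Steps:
w = 1062 (w = -9*(-118) = 1062)
(s - 674)*((w - 1*409) + 935) = (-598 - 674)*((1062 - 1*409) + 935) = -1272*((1062 - 409) + 935) = -1272*(653 + 935) = -1272*1588 = -2019936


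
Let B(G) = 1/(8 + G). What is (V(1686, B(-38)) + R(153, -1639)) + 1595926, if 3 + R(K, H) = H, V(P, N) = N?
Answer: 47828519/30 ≈ 1.5943e+6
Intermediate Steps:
R(K, H) = -3 + H
(V(1686, B(-38)) + R(153, -1639)) + 1595926 = (1/(8 - 38) + (-3 - 1639)) + 1595926 = (1/(-30) - 1642) + 1595926 = (-1/30 - 1642) + 1595926 = -49261/30 + 1595926 = 47828519/30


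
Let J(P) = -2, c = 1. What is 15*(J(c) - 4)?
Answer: -90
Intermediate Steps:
15*(J(c) - 4) = 15*(-2 - 4) = 15*(-6) = -90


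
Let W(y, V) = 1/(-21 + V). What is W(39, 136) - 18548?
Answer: -2133019/115 ≈ -18548.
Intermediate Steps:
W(39, 136) - 18548 = 1/(-21 + 136) - 18548 = 1/115 - 18548 = -2133019/115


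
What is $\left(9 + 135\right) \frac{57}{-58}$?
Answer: $- \frac{4104}{29} \approx -141.52$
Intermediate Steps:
$\left(9 + 135\right) \frac{57}{-58} = 144 \cdot 57 \left(- \frac{1}{58}\right) = 144 \left(- \frac{57}{58}\right) = - \frac{4104}{29}$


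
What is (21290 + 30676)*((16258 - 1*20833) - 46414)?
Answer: -2649694374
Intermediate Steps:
(21290 + 30676)*((16258 - 1*20833) - 46414) = 51966*((16258 - 20833) - 46414) = 51966*(-4575 - 46414) = 51966*(-50989) = -2649694374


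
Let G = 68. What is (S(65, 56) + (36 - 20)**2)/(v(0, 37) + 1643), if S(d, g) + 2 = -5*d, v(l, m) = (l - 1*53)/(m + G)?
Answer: -7455/172462 ≈ -0.043227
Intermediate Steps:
v(l, m) = (-53 + l)/(68 + m) (v(l, m) = (l - 1*53)/(m + 68) = (l - 53)/(68 + m) = (-53 + l)/(68 + m))
S(d, g) = -2 - 5*d
(S(65, 56) + (36 - 20)**2)/(v(0, 37) + 1643) = ((-2 - 5*65) + (36 - 20)**2)/((-53 + 0)/(68 + 37) + 1643) = ((-2 - 325) + 16**2)/(-53/105 + 1643) = (-327 + 256)/((1/105)*(-53) + 1643) = -71/(-53/105 + 1643) = -71/172462/105 = -71*105/172462 = -7455/172462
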